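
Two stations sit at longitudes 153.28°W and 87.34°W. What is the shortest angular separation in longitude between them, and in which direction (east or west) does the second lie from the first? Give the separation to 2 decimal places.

Raw difference: -87.34 − -153.28 = 65.94°.
Normalise into (−180°, 180°]: 65.94° stays 65.94°.
Positive ⇒ the second point lies to the east; separation 65.94°.

65.94° east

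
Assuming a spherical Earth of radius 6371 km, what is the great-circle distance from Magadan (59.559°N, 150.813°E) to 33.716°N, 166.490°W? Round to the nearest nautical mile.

Δλ = -166.490 − 150.813 = -317.303°; wrapped into (−180°, 180°]: 42.697°.
Δφ = 33.716 − 59.559 = -25.843°.
a = sin²(Δφ/2) + cos φ₁ · cos φ₂ · sin²(Δλ/2) = 0.105854.
c = 2·atan2(√a, √(1−a)) = 0.66277 rad → d = 6371·c ≈ 4222.50 km ≈ 2279.97 nmi.

2280 nmi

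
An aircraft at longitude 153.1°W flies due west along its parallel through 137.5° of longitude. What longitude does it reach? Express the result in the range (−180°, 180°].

Start at -153.1°; shift −137.5° → -290.6°.
-290.6° lies outside (−180°, 180°]; add 360° → +69.4°.

69.4°E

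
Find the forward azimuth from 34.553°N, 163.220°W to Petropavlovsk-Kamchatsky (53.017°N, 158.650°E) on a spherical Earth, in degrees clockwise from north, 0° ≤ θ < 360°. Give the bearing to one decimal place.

Δλ = 158.650 − -163.220 = 321.870°; wrapped into (−180°, 180°]: -38.130°.
θ = atan2( sin Δλ · cos φ₂ , cos φ₁ · sin φ₂ − sin φ₁ · cos φ₂ · cos Δλ )
  = atan2(-0.37144, 0.38952) = -43.639° → normalised to [0°, 360°): 316.361°.

316.4°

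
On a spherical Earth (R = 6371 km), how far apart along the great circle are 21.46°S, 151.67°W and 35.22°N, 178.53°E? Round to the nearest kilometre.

Δλ = 178.53 − -151.67 = 330.20°; wrapped into (−180°, 180°]: -29.80°.
Δφ = 35.22 − -21.46 = 56.68°.
a = sin²(Δφ/2) + cos φ₁ · cos φ₂ · sin²(Δλ/2) = 0.275612.
c = 2·atan2(√a, √(1−a)) = 1.10540 rad → d = 6371·c ≈ 7042.51 km.

7043 km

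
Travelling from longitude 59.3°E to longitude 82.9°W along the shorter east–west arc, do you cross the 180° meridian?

Signed shortest Δλ = ((-82.9 − 59.3 + 180) mod 360) − 180 = -142.2°.
Going west by 142.2° from +59.3° reaches -82.9° without touching 180°.

No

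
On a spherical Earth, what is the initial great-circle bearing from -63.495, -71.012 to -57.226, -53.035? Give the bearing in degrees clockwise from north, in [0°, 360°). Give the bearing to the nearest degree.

63°

Δλ = -53.035 − -71.012 = 17.977°.
θ = atan2( sin Δλ · cos φ₂ , cos φ₁ · sin φ₂ − sin φ₁ · cos φ₂ · cos Δλ )
  = atan2(0.16707, 0.08555) = 62.886° → normalised to [0°, 360°): 62.886°.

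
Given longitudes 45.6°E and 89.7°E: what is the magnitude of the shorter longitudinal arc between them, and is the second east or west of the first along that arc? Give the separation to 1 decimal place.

44.1° east

Raw difference: 89.7 − 45.6 = 44.1°.
Normalise into (−180°, 180°]: 44.1° stays 44.1°.
Positive ⇒ the second point lies to the east; separation 44.1°.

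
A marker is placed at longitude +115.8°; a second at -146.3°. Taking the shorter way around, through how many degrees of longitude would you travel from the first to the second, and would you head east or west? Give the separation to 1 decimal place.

97.9° east

Raw difference: -146.3 − 115.8 = -262.1°.
Normalise into (−180°, 180°]: -262.1° + 360° = 97.9°.
Positive ⇒ the second point lies to the east; separation 97.9°.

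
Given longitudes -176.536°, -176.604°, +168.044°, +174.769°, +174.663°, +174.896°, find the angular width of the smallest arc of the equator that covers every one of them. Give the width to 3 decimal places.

15.420°

Sort the longitudes: -176.604°, -176.536°, +168.044°, +174.663°, +174.769°, +174.896°.
Eastward gaps between consecutive values (wrapping around): 0.068°, 344.580°, 6.619°, 0.106°, 0.127°, 8.500°.
Largest gap = 344.580° ⇒ minimal covering band is its complement: 360° − 344.580° = 15.420°.
Band runs from +168.044° eastward to -176.536°, crossing the antimeridian.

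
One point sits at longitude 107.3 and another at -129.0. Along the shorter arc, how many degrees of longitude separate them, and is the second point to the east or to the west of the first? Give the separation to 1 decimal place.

Raw difference: -129.0 − 107.3 = -236.3°.
Normalise into (−180°, 180°]: -236.3° + 360° = 123.7°.
Positive ⇒ the second point lies to the east; separation 123.7°.

123.7° east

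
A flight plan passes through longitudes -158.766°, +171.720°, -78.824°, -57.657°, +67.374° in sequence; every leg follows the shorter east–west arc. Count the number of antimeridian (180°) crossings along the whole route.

2

Leg 1: -158.766° → +171.720°, shortest Δλ = -29.514° (west) — crosses 180°.
Leg 2: +171.720° → -78.824°, shortest Δλ = 109.456° (east) — crosses 180°.
Leg 3: -78.824° → -57.657°, shortest Δλ = 21.167° (east) — does not cross 180°.
Leg 4: -57.657° → +67.374°, shortest Δλ = 125.031° (east) — does not cross 180°.
Total crossings: 2.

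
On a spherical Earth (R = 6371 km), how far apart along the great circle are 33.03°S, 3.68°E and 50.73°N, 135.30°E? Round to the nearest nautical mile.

8451 nmi

Δλ = 135.30 − 3.68 = 131.62°.
Δφ = 50.73 − -33.03 = 83.76°.
a = sin²(Δφ/2) + cos φ₁ · cos φ₂ · sin²(Δλ/2) = 0.887227.
c = 2·atan2(√a, √(1−a)) = 2.45665 rad → d = 6371·c ≈ 15651.30 km ≈ 8451.02 nmi.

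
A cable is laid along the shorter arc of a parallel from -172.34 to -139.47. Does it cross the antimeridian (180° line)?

No

Signed shortest Δλ = ((-139.47 − -172.34 + 180) mod 360) − 180 = 32.87°.
Going east by 32.87° from -172.34° reaches -139.47° without touching 180°.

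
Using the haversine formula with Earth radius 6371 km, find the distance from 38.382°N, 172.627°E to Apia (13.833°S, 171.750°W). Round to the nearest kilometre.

Δλ = -171.750 − 172.627 = -344.377°; wrapped into (−180°, 180°]: 15.623°.
Δφ = -13.833 − 38.382 = -52.215°.
a = sin²(Δφ/2) + cos φ₁ · cos φ₂ · sin²(Δλ/2) = 0.207710.
c = 2·atan2(√a, √(1−a)) = 0.94644 rad → d = 6371·c ≈ 6029.74 km.

6030 km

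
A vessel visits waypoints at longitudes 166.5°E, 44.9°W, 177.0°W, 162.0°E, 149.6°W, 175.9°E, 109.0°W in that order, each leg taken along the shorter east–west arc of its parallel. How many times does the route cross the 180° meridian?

Leg 1: +166.5° → -44.9°, shortest Δλ = 148.6° (east) — crosses 180°.
Leg 2: -44.9° → -177.0°, shortest Δλ = -132.1° (west) — does not cross 180°.
Leg 3: -177.0° → +162.0°, shortest Δλ = -21.0° (west) — crosses 180°.
Leg 4: +162.0° → -149.6°, shortest Δλ = 48.4° (east) — crosses 180°.
Leg 5: -149.6° → +175.9°, shortest Δλ = -34.5° (west) — crosses 180°.
Leg 6: +175.9° → -109.0°, shortest Δλ = 75.1° (east) — crosses 180°.
Total crossings: 5.

5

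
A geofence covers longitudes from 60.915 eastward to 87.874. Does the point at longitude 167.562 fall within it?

Band width going east from +60.915° to +87.874°: ((87.874 − 60.915) mod 360) = 26.959°.
Offset of +167.562° east of the west edge: ((167.562 − 60.915) mod 360) = 106.647°.
106.647° > 26.959° ⇒ outside.

No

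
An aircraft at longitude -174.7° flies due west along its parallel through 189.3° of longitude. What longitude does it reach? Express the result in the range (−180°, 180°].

Start at -174.7°; shift −189.3° → -364.0°.
-364.0° lies outside (−180°, 180°]; add 360° → -4.0°.

-4.0°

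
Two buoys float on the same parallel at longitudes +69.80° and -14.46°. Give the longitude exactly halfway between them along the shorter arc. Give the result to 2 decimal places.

Signed shortest Δλ from +69.80° to -14.46° is -84.26°.
Midpoint longitude = +69.80° + (-84.26°)/2 = +69.80° − 42.13° = +27.67°.

+27.67°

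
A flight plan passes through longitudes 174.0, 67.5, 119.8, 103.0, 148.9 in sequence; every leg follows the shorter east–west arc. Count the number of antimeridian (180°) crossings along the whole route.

Leg 1: +174.0° → +67.5°, shortest Δλ = -106.5° (west) — does not cross 180°.
Leg 2: +67.5° → +119.8°, shortest Δλ = 52.3° (east) — does not cross 180°.
Leg 3: +119.8° → +103.0°, shortest Δλ = -16.8° (west) — does not cross 180°.
Leg 4: +103.0° → +148.9°, shortest Δλ = 45.9° (east) — does not cross 180°.
Total crossings: 0.

0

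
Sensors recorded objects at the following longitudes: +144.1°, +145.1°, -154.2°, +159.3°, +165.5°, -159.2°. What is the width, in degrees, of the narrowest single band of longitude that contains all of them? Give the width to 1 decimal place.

61.7°

Sort the longitudes: -159.2°, -154.2°, +144.1°, +145.1°, +159.3°, +165.5°.
Eastward gaps between consecutive values (wrapping around): 5.0°, 298.3°, 1.0°, 14.2°, 6.2°, 35.3°.
Largest gap = 298.3° ⇒ minimal covering band is its complement: 360° − 298.3° = 61.7°.
Band runs from +144.1° eastward to -154.2°, crossing the antimeridian.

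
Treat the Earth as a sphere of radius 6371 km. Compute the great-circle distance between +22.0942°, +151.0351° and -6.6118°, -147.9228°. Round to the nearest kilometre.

Δλ = -147.9228 − 151.0351 = -298.9579°; wrapped into (−180°, 180°]: 61.0421°.
Δφ = -6.6118 − 22.0942 = -28.7060°.
a = sin²(Δφ/2) + cos φ₁ · cos φ₂ · sin²(Δλ/2) = 0.298840.
c = 2·atan2(√a, √(1−a)) = 1.15675 rad → d = 6371·c ≈ 7369.63 km.

7370 km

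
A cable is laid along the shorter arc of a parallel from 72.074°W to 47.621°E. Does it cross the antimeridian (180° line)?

Signed shortest Δλ = ((47.621 − -72.074 + 180) mod 360) − 180 = 119.695°.
Going east by 119.695° from -72.074° reaches +47.621° without touching 180°.

No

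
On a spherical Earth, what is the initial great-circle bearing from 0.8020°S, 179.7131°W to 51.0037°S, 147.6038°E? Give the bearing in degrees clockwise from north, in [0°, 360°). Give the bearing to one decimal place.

Δλ = 147.6038 − -179.7131 = 327.3169°; wrapped into (−180°, 180°]: -32.6831°.
θ = atan2( sin Δλ · cos φ₂ , cos φ₁ · sin φ₂ − sin φ₁ · cos φ₂ · cos Δλ )
  = atan2(-0.33980, -0.76970) = -156.180° → normalised to [0°, 360°): 203.820°.

203.8°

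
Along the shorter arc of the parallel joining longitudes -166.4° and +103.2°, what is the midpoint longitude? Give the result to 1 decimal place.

+148.4°

Signed shortest Δλ from -166.4° to +103.2° is -90.4°.
Midpoint longitude = -166.4° + (-90.4°)/2 = -166.4° − 45.2° = -211.6°.
Normalise into (−180°, 180°]: +148.4°.
(The naïve average (-166.4 + +103.2)/2 = -31.6° is on the wrong side of the globe.)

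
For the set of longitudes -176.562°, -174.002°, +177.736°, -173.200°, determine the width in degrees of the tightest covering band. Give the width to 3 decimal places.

9.064°

Sort the longitudes: -176.562°, -174.002°, -173.200°, +177.736°.
Eastward gaps between consecutive values (wrapping around): 2.560°, 0.802°, 350.936°, 5.702°.
Largest gap = 350.936° ⇒ minimal covering band is its complement: 360° − 350.936° = 9.064°.
Band runs from +177.736° eastward to -173.200°, crossing the antimeridian.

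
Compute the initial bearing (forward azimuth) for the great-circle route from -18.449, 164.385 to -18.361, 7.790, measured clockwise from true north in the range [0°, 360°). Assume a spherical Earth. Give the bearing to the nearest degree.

213°

Δλ = 7.790 − 164.385 = -156.595°.
θ = atan2( sin Δλ · cos φ₂ , cos φ₁ · sin φ₂ − sin φ₁ · cos φ₂ · cos Δλ )
  = atan2(-0.37701, -0.57445) = -146.724° → normalised to [0°, 360°): 213.276°.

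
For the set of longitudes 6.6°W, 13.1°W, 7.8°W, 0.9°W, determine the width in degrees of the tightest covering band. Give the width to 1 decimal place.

Sort the longitudes: -13.1°, -7.8°, -6.6°, -0.9°.
Eastward gaps between consecutive values (wrapping around): 5.3°, 1.2°, 5.7°, 347.8°.
Largest gap = 347.8° ⇒ minimal covering band is its complement: 360° − 347.8° = 12.2°.
Band runs from -13.1° eastward to -0.9°.

12.2°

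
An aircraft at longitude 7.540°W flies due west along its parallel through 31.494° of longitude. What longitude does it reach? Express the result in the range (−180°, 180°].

39.034°W

Start at -7.540°; shift −31.494° → -39.034°.
-39.034° already lies in (−180°, 180°].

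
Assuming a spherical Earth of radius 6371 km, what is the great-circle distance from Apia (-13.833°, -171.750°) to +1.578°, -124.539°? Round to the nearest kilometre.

5476 km

Δλ = -124.539 − -171.750 = 47.211°.
Δφ = 1.578 − -13.833 = 15.411°.
a = sin²(Δφ/2) + cos φ₁ · cos φ₂ · sin²(Δλ/2) = 0.173618.
c = 2·atan2(√a, √(1−a)) = 0.85957 rad → d = 6371·c ≈ 5476.31 km.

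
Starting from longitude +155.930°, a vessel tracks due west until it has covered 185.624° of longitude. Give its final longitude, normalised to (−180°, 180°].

Start at +155.930°; shift −185.624° → -29.694°.
-29.694° already lies in (−180°, 180°].

-29.694°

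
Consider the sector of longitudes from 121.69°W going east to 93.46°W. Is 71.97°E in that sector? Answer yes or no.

No

Band width going east from -121.69° to -93.46°: ((-93.46 − -121.69) mod 360) = 28.23°.
Offset of +71.97° east of the west edge: ((71.97 − -121.69) mod 360) = 193.66°.
193.66° > 28.23° ⇒ outside.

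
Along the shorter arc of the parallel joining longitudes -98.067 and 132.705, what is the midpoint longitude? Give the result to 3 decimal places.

-162.681°

Signed shortest Δλ from -98.067° to +132.705° is -129.228°.
Midpoint longitude = -98.067° + (-129.228°)/2 = -98.067° − 64.614° = -162.681°.
(The naïve average (-98.067 + +132.705)/2 = 17.319° is on the wrong side of the globe.)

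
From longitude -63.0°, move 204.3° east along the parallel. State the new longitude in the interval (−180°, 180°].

+141.3°

Start at -63.0°; shift +204.3° → +141.3°.
+141.3° already lies in (−180°, 180°].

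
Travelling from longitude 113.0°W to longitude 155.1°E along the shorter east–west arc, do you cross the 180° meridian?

Yes

Naïve |155.1 − -113.0| = 268.1° > 180°, so the shorter arc goes the other way round — across 180°.
Signed shortest Δλ = ((155.1 − -113.0 + 180) mod 360) − 180 = -91.9°.
Going west by 91.9° from -113.0° passes through 180° before reaching +155.1°.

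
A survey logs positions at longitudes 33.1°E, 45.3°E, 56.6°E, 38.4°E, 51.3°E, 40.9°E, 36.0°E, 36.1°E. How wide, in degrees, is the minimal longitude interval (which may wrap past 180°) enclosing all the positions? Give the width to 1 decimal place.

23.5°

Sort the longitudes: +33.1°, +36.0°, +36.1°, +38.4°, +40.9°, +45.3°, +51.3°, +56.6°.
Eastward gaps between consecutive values (wrapping around): 2.9°, 0.1°, 2.3°, 2.5°, 4.4°, 6.0°, 5.3°, 336.5°.
Largest gap = 336.5° ⇒ minimal covering band is its complement: 360° − 336.5° = 23.5°.
Band runs from +33.1° eastward to +56.6°.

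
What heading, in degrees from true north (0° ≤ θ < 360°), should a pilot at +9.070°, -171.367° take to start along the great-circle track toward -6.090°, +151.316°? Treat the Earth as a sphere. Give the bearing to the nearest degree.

249°

Δλ = 151.316 − -171.367 = 322.683°; wrapped into (−180°, 180°]: -37.317°.
θ = atan2( sin Δλ · cos φ₂ , cos φ₁ · sin φ₂ − sin φ₁ · cos φ₂ · cos Δλ )
  = atan2(-0.60280, -0.22943) = -110.837° → normalised to [0°, 360°): 249.163°.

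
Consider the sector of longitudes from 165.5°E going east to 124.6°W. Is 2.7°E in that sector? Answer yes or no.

Band width going east from +165.5° to -124.6°: ((-124.6 − 165.5) mod 360) = 69.9°.
Offset of +2.7° east of the west edge: ((2.7 − 165.5) mod 360) = 197.2°.
197.2° > 69.9° ⇒ outside.

No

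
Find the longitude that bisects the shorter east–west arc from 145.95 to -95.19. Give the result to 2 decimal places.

-154.62°

Signed shortest Δλ from +145.95° to -95.19° is +118.86°.
Midpoint longitude = +145.95° + (+118.86°)/2 = +145.95° + 59.43° = +205.38°.
Normalise into (−180°, 180°]: -154.62°.
(The naïve average (+145.95 + -95.19)/2 = 25.38° is on the wrong side of the globe.)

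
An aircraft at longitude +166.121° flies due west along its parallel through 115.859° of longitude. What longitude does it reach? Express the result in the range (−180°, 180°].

+50.262°

Start at +166.121°; shift −115.859° → +50.262°.
+50.262° already lies in (−180°, 180°].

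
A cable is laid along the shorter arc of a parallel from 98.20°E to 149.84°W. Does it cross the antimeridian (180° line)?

Yes

Naïve |-149.84 − 98.20| = 248.04° > 180°, so the shorter arc goes the other way round — across 180°.
Signed shortest Δλ = ((-149.84 − 98.20 + 180) mod 360) − 180 = 111.96°.
Going east by 111.96° from +98.20° passes through 180° before reaching -149.84°.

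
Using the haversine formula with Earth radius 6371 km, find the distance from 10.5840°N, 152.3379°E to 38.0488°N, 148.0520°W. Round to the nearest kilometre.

Δλ = -148.0520 − 152.3379 = -300.3899°; wrapped into (−180°, 180°]: 59.6101°.
Δφ = 38.0488 − 10.5840 = 27.4648°.
a = sin²(Δφ/2) + cos φ₁ · cos φ₂ · sin²(Δλ/2) = 0.247598.
c = 2·atan2(√a, √(1−a)) = 1.04164 rad → d = 6371·c ≈ 6636.30 km.

6636 km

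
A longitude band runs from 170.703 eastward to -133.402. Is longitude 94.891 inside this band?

No

Band width going east from +170.703° to -133.402°: ((-133.402 − 170.703) mod 360) = 55.895°.
Offset of +94.891° east of the west edge: ((94.891 − 170.703) mod 360) = 284.188°.
284.188° > 55.895° ⇒ outside.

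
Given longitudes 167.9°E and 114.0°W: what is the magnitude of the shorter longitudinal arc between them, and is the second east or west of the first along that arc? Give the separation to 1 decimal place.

78.1° east

Raw difference: -114.0 − 167.9 = -281.9°.
Normalise into (−180°, 180°]: -281.9° + 360° = 78.1°.
Positive ⇒ the second point lies to the east; separation 78.1°.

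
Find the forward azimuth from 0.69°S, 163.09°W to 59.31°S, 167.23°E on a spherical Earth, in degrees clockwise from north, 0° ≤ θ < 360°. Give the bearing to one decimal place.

196.5°

Δλ = 167.23 − -163.09 = 330.32°; wrapped into (−180°, 180°]: -29.68°.
θ = atan2( sin Δλ · cos φ₂ , cos φ₁ · sin φ₂ − sin φ₁ · cos φ₂ · cos Δλ )
  = atan2(-0.25272, -0.85454) = -163.525° → normalised to [0°, 360°): 196.475°.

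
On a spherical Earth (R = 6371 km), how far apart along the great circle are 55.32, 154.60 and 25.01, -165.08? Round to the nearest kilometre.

4692 km

Δλ = -165.08 − 154.60 = -319.68°; wrapped into (−180°, 180°]: 40.32°.
Δφ = 25.01 − 55.32 = -30.31°.
a = sin²(Δφ/2) + cos φ₁ · cos φ₂ · sin²(Δλ/2) = 0.129593.
c = 2·atan2(√a, √(1−a)) = 0.73652 rad → d = 6371·c ≈ 4692.34 km.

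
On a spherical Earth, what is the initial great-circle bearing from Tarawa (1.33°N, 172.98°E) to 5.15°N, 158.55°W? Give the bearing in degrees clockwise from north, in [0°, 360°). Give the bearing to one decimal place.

Δλ = -158.55 − 172.98 = -331.53°; wrapped into (−180°, 180°]: 28.47°.
θ = atan2( sin Δλ · cos φ₂ , cos φ₁ · sin φ₂ − sin φ₁ · cos φ₂ · cos Δλ )
  = atan2(0.47477, 0.06942) = 81.682° → normalised to [0°, 360°): 81.682°.

81.7°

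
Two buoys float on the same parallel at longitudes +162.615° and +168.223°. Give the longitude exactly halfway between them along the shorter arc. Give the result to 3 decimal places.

+165.419°

Signed shortest Δλ from +162.615° to +168.223° is +5.608°.
Midpoint longitude = +162.615° + (+5.608°)/2 = +162.615° + 2.804° = +165.419°.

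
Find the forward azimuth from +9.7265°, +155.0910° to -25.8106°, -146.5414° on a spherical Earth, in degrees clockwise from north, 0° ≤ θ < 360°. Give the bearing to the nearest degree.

124°

Δλ = -146.5414 − 155.0910 = -301.6324°; wrapped into (−180°, 180°]: 58.3676°.
θ = atan2( sin Δλ · cos φ₂ , cos φ₁ · sin φ₂ − sin φ₁ · cos φ₂ · cos Δλ )
  = atan2(0.76649, -0.50891) = 123.582° → normalised to [0°, 360°): 123.582°.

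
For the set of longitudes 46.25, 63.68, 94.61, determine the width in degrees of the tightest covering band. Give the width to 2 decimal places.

48.36°

Sort the longitudes: +46.25°, +63.68°, +94.61°.
Eastward gaps between consecutive values (wrapping around): 17.43°, 30.93°, 311.64°.
Largest gap = 311.64° ⇒ minimal covering band is its complement: 360° − 311.64° = 48.36°.
Band runs from +46.25° eastward to +94.61°.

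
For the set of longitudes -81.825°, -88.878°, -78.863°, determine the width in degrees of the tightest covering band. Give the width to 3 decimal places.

10.015°

Sort the longitudes: -88.878°, -81.825°, -78.863°.
Eastward gaps between consecutive values (wrapping around): 7.053°, 2.962°, 349.985°.
Largest gap = 349.985° ⇒ minimal covering band is its complement: 360° − 349.985° = 10.015°.
Band runs from -88.878° eastward to -78.863°.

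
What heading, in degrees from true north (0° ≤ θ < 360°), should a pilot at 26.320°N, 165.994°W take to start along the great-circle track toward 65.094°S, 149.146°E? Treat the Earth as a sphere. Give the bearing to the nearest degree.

Δλ = 149.146 − -165.994 = 315.140°; wrapped into (−180°, 180°]: -44.860°.
θ = atan2( sin Δλ · cos φ₂ , cos φ₁ · sin φ₂ − sin φ₁ · cos φ₂ · cos Δλ )
  = atan2(-0.29706, -0.94533) = -162.555° → normalised to [0°, 360°): 197.445°.

197°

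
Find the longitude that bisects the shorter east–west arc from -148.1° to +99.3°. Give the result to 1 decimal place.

+155.6°

Signed shortest Δλ from -148.1° to +99.3° is -112.6°.
Midpoint longitude = -148.1° + (-112.6°)/2 = -148.1° − 56.3° = -204.4°.
Normalise into (−180°, 180°]: +155.6°.
(The naïve average (-148.1 + +99.3)/2 = -24.4° is on the wrong side of the globe.)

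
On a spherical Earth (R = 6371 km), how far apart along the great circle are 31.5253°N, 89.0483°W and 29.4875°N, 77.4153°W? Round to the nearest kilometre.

Δλ = -77.4153 − -89.0483 = 11.6330°.
Δφ = 29.4875 − 31.5253 = -2.0378°.
a = sin²(Δφ/2) + cos φ₁ · cos φ₂ · sin²(Δλ/2) = 0.007937.
c = 2·atan2(√a, √(1−a)) = 0.17841 rad → d = 6371·c ≈ 1136.67 km.

1137 km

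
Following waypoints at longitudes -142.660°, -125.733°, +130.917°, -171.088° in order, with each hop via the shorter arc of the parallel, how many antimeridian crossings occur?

2

Leg 1: -142.660° → -125.733°, shortest Δλ = 16.927° (east) — does not cross 180°.
Leg 2: -125.733° → +130.917°, shortest Δλ = -103.35° (west) — crosses 180°.
Leg 3: +130.917° → -171.088°, shortest Δλ = 57.995° (east) — crosses 180°.
Total crossings: 2.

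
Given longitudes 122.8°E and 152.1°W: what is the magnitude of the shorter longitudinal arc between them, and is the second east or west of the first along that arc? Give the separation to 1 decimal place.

Raw difference: -152.1 − 122.8 = -274.9°.
Normalise into (−180°, 180°]: -274.9° + 360° = 85.1°.
Positive ⇒ the second point lies to the east; separation 85.1°.

85.1° east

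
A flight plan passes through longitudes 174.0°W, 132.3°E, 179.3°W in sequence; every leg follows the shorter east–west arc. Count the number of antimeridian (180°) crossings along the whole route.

Leg 1: -174.0° → +132.3°, shortest Δλ = -53.7° (west) — crosses 180°.
Leg 2: +132.3° → -179.3°, shortest Δλ = 48.4° (east) — crosses 180°.
Total crossings: 2.

2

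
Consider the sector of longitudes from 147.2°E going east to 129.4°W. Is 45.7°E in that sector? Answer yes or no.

Band width going east from +147.2° to -129.4°: ((-129.4 − 147.2) mod 360) = 83.4°.
Offset of +45.7° east of the west edge: ((45.7 − 147.2) mod 360) = 258.5°.
258.5° > 83.4° ⇒ outside.

No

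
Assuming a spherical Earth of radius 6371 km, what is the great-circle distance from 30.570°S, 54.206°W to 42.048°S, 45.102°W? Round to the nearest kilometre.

1513 km

Δλ = -45.102 − -54.206 = 9.104°.
Δφ = -42.048 − -30.570 = -11.478°.
a = sin²(Δφ/2) + cos φ₁ · cos φ₂ · sin²(Δλ/2) = 0.014027.
c = 2·atan2(√a, √(1−a)) = 0.23742 rad → d = 6371·c ≈ 1512.63 km.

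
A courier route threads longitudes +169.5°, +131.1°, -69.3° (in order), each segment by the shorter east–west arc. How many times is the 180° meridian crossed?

1

Leg 1: +169.5° → +131.1°, shortest Δλ = -38.4° (west) — does not cross 180°.
Leg 2: +131.1° → -69.3°, shortest Δλ = 159.6° (east) — crosses 180°.
Total crossings: 1.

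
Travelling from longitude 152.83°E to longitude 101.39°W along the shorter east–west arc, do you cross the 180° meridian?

Yes

Naïve |-101.39 − 152.83| = 254.22° > 180°, so the shorter arc goes the other way round — across 180°.
Signed shortest Δλ = ((-101.39 − 152.83 + 180) mod 360) − 180 = 105.78°.
Going east by 105.78° from +152.83° passes through 180° before reaching -101.39°.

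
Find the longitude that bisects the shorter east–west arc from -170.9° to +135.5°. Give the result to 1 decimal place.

+162.3°

Signed shortest Δλ from -170.9° to +135.5° is -53.6°.
Midpoint longitude = -170.9° + (-53.6°)/2 = -170.9° − 26.8° = -197.7°.
Normalise into (−180°, 180°]: +162.3°.
(The naïve average (-170.9 + +135.5)/2 = -17.7° is on the wrong side of the globe.)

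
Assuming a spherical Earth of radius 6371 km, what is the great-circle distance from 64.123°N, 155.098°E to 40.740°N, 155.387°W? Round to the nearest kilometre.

Δλ = -155.387 − 155.098 = -310.485°; wrapped into (−180°, 180°]: 49.515°.
Δφ = 40.740 − 64.123 = -23.383°.
a = sin²(Δφ/2) + cos φ₁ · cos φ₂ · sin²(Δλ/2) = 0.099057.
c = 2·atan2(√a, √(1−a)) = 0.64035 rad → d = 6371·c ≈ 4079.68 km.

4080 km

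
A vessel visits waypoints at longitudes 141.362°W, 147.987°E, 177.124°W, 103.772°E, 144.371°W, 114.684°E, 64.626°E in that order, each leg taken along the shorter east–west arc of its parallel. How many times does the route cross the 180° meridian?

5

Leg 1: -141.362° → +147.987°, shortest Δλ = -70.651° (west) — crosses 180°.
Leg 2: +147.987° → -177.124°, shortest Δλ = 34.889° (east) — crosses 180°.
Leg 3: -177.124° → +103.772°, shortest Δλ = -79.104° (west) — crosses 180°.
Leg 4: +103.772° → -144.371°, shortest Δλ = 111.857° (east) — crosses 180°.
Leg 5: -144.371° → +114.684°, shortest Δλ = -100.945° (west) — crosses 180°.
Leg 6: +114.684° → +64.626°, shortest Δλ = -50.058° (west) — does not cross 180°.
Total crossings: 5.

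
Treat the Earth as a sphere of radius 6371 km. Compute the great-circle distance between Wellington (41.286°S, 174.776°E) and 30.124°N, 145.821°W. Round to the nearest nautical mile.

4812 nmi

Δλ = -145.821 − 174.776 = -320.597°; wrapped into (−180°, 180°]: 39.403°.
Δφ = 30.124 − -41.286 = 71.410°.
a = sin²(Δφ/2) + cos φ₁ · cos φ₂ · sin²(Δλ/2) = 0.414468.
c = 2·atan2(√a, √(1−a)) = 1.39889 rad → d = 6371·c ≈ 8912.31 km ≈ 4812.26 nmi.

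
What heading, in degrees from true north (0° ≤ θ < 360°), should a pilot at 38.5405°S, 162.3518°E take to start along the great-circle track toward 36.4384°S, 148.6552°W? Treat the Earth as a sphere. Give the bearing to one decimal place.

Δλ = -148.6552 − 162.3518 = -311.0070°; wrapped into (−180°, 180°]: 48.9930°.
θ = atan2( sin Δλ · cos φ₂ , cos φ₁ · sin φ₂ − sin φ₁ · cos φ₂ · cos Δλ )
  = atan2(0.60710, -0.13568) = 102.598° → normalised to [0°, 360°): 102.598°.

102.6°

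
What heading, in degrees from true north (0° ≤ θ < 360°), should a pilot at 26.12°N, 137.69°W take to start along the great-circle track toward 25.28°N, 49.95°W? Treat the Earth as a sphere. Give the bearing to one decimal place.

Δλ = -49.95 − -137.69 = 87.74°.
θ = atan2( sin Δλ · cos φ₂ , cos φ₁ · sin φ₂ − sin φ₁ · cos φ₂ · cos Δλ )
  = atan2(0.90353, 0.36773) = 67.854° → normalised to [0°, 360°): 67.854°.

67.9°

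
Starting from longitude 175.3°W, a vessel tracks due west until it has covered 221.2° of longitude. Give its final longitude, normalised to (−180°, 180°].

36.5°W

Start at -175.3°; shift −221.2° → -396.5°.
-396.5° lies outside (−180°, 180°]; add 360° → -36.5°.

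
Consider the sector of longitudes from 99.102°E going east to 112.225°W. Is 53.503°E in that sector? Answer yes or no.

No

Band width going east from +99.102° to -112.225°: ((-112.225 − 99.102) mod 360) = 148.673°.
Offset of +53.503° east of the west edge: ((53.503 − 99.102) mod 360) = 314.401°.
314.401° > 148.673° ⇒ outside.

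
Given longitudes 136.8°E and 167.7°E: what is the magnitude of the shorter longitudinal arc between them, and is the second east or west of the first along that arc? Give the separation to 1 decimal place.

Raw difference: 167.7 − 136.8 = 30.9°.
Normalise into (−180°, 180°]: 30.9° stays 30.9°.
Positive ⇒ the second point lies to the east; separation 30.9°.

30.9° east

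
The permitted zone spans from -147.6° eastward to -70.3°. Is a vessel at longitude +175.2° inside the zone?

Band width going east from -147.6° to -70.3°: ((-70.3 − -147.6) mod 360) = 77.3°.
Offset of +175.2° east of the west edge: ((175.2 − -147.6) mod 360) = 322.8°.
322.8° > 77.3° ⇒ outside.

No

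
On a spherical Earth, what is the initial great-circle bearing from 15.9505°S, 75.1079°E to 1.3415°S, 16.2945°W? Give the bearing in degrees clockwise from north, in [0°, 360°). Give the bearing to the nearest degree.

Δλ = -16.2945 − 75.1079 = -91.4024°.
θ = atan2( sin Δλ · cos φ₂ , cos φ₁ · sin φ₂ − sin φ₁ · cos φ₂ · cos Δλ )
  = atan2(-0.99943, -0.02923) = -91.675° → normalised to [0°, 360°): 268.325°.

268°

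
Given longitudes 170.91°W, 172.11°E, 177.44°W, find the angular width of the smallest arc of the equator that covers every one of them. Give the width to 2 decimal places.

Sort the longitudes: -177.44°, -170.91°, +172.11°.
Eastward gaps between consecutive values (wrapping around): 6.53°, 343.02°, 10.45°.
Largest gap = 343.02° ⇒ minimal covering band is its complement: 360° − 343.02° = 16.98°.
Band runs from +172.11° eastward to -170.91°, crossing the antimeridian.

16.98°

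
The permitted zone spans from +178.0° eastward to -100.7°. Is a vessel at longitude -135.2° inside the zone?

Band width going east from +178.0° to -100.7°: ((-100.7 − 178.0) mod 360) = 81.3°.
Offset of -135.2° east of the west edge: ((-135.2 − 178.0) mod 360) = 46.8°.
46.8° ≤ 81.3° ⇒ inside.

Yes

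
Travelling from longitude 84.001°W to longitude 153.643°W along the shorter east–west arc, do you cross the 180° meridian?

Signed shortest Δλ = ((-153.643 − -84.001 + 180) mod 360) − 180 = -69.642°.
Going west by 69.642° from -84.001° reaches -153.643° without touching 180°.

No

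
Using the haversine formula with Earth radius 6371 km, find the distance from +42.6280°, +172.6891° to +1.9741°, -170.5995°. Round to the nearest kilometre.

4816 km

Δλ = -170.5995 − 172.6891 = -343.2886°; wrapped into (−180°, 180°]: 16.7114°.
Δφ = 1.9741 − 42.6280 = -40.6539°.
a = sin²(Δφ/2) + cos φ₁ · cos φ₂ · sin²(Δλ/2) = 0.136199.
c = 2·atan2(√a, √(1−a)) = 0.75598 rad → d = 6371·c ≈ 4816.32 km.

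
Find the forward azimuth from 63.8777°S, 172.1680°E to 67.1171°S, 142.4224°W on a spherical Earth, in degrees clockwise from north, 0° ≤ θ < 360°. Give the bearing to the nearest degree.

Δλ = -142.4224 − 172.1680 = -314.5904°; wrapped into (−180°, 180°]: 45.4096°.
θ = atan2( sin Δλ · cos φ₂ , cos φ₁ · sin φ₂ − sin φ₁ · cos φ₂ · cos Δλ )
  = atan2(0.27692, -0.16054) = 120.102° → normalised to [0°, 360°): 120.102°.

120°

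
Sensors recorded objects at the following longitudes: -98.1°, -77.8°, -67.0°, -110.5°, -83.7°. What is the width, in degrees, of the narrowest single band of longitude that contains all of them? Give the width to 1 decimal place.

Sort the longitudes: -110.5°, -98.1°, -83.7°, -77.8°, -67.0°.
Eastward gaps between consecutive values (wrapping around): 12.4°, 14.4°, 5.9°, 10.8°, 316.5°.
Largest gap = 316.5° ⇒ minimal covering band is its complement: 360° − 316.5° = 43.5°.
Band runs from -110.5° eastward to -67.0°.

43.5°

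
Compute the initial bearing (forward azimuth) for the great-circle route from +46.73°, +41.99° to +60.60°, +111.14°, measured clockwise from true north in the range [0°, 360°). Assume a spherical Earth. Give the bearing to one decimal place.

44.3°

Δλ = 111.14 − 41.99 = 69.15°.
θ = atan2( sin Δλ · cos φ₂ , cos φ₁ · sin φ₂ − sin φ₁ · cos φ₂ · cos Δλ )
  = atan2(0.45876, 0.46994) = 44.310° → normalised to [0°, 360°): 44.310°.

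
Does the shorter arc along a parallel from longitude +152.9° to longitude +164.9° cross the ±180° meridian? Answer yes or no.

No

Signed shortest Δλ = ((164.9 − 152.9 + 180) mod 360) − 180 = 12.0°.
Going east by 12.0° from +152.9° reaches +164.9° without touching 180°.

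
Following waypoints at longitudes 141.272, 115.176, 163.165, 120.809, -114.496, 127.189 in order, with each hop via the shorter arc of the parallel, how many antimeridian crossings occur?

Leg 1: +141.272° → +115.176°, shortest Δλ = -26.096° (west) — does not cross 180°.
Leg 2: +115.176° → +163.165°, shortest Δλ = 47.989° (east) — does not cross 180°.
Leg 3: +163.165° → +120.809°, shortest Δλ = -42.356° (west) — does not cross 180°.
Leg 4: +120.809° → -114.496°, shortest Δλ = 124.695° (east) — crosses 180°.
Leg 5: -114.496° → +127.189°, shortest Δλ = -118.315° (west) — crosses 180°.
Total crossings: 2.

2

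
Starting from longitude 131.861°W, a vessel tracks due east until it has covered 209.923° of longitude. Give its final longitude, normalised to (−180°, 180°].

78.062°E

Start at -131.861°; shift +209.923° → +78.062°.
+78.062° already lies in (−180°, 180°].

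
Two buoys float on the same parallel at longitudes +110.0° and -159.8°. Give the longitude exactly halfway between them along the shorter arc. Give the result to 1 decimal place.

Signed shortest Δλ from +110.0° to -159.8° is +90.2°.
Midpoint longitude = +110.0° + (+90.2°)/2 = +110.0° + 45.1° = +155.1°.
(The naïve average (+110.0 + -159.8)/2 = -24.9° is on the wrong side of the globe.)

+155.1°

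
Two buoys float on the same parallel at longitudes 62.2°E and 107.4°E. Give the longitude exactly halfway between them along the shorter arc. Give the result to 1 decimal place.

Signed shortest Δλ from +62.2° to +107.4° is +45.2°.
Midpoint longitude = +62.2° + (+45.2°)/2 = +62.2° + 22.6° = +84.8°.

84.8°E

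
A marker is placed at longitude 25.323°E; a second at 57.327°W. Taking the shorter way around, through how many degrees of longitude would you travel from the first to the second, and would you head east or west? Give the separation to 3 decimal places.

Raw difference: -57.327 − 25.323 = -82.65°.
Normalise into (−180°, 180°]: -82.65° stays -82.65°.
Negative ⇒ the second point lies to the west; separation 82.650°.

82.650° west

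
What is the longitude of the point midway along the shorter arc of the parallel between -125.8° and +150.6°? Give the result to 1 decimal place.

-167.6°

Signed shortest Δλ from -125.8° to +150.6° is -83.6°.
Midpoint longitude = -125.8° + (-83.6°)/2 = -125.8° − 41.8° = -167.6°.
(The naïve average (-125.8 + +150.6)/2 = 12.4° is on the wrong side of the globe.)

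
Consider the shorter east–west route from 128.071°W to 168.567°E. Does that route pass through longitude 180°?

Yes

Naïve |168.567 − -128.071| = 296.638° > 180°, so the shorter arc goes the other way round — across 180°.
Signed shortest Δλ = ((168.567 − -128.071 + 180) mod 360) − 180 = -63.362°.
Going west by 63.362° from -128.071° passes through 180° before reaching +168.567°.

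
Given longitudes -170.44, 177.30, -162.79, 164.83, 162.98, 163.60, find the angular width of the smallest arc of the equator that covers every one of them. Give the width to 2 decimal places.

34.23°

Sort the longitudes: -170.44°, -162.79°, +162.98°, +163.60°, +164.83°, +177.30°.
Eastward gaps between consecutive values (wrapping around): 7.65°, 325.77°, 0.62°, 1.23°, 12.47°, 12.26°.
Largest gap = 325.77° ⇒ minimal covering band is its complement: 360° − 325.77° = 34.23°.
Band runs from +162.98° eastward to -162.79°, crossing the antimeridian.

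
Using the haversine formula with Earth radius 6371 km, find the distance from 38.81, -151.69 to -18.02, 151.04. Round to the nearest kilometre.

Δλ = 151.04 − -151.69 = 302.73°; wrapped into (−180°, 180°]: -57.27°.
Δφ = -18.02 − 38.81 = -56.83°.
a = sin²(Δφ/2) + cos φ₁ · cos φ₂ · sin²(Δλ/2) = 0.396617.
c = 2·atan2(√a, √(1−a)) = 1.36253 rad → d = 6371·c ≈ 8680.66 km.

8681 km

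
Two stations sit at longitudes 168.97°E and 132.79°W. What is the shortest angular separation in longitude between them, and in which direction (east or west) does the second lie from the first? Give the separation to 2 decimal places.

Raw difference: -132.79 − 168.97 = -301.76°.
Normalise into (−180°, 180°]: -301.76° + 360° = 58.24°.
Positive ⇒ the second point lies to the east; separation 58.24°.

58.24° east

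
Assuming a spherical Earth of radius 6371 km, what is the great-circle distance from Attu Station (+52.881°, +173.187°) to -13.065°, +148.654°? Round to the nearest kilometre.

7699 km

Δλ = 148.654 − 173.187 = -24.533°.
Δφ = -13.065 − 52.881 = -65.946°.
a = sin²(Δφ/2) + cos φ₁ · cos φ₂ · sin²(Δλ/2) = 0.322736.
c = 2·atan2(√a, √(1−a)) = 1.20839 rad → d = 6371·c ≈ 7698.64 km.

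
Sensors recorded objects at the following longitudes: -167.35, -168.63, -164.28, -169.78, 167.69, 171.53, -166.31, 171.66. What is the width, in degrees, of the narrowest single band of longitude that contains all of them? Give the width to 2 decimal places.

28.03°

Sort the longitudes: -169.78°, -168.63°, -167.35°, -166.31°, -164.28°, +167.69°, +171.53°, +171.66°.
Eastward gaps between consecutive values (wrapping around): 1.15°, 1.28°, 1.04°, 2.03°, 331.97°, 3.84°, 0.13°, 18.56°.
Largest gap = 331.97° ⇒ minimal covering band is its complement: 360° − 331.97° = 28.03°.
Band runs from +167.69° eastward to -164.28°, crossing the antimeridian.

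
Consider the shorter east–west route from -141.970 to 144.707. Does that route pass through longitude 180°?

Yes

Naïve |144.707 − -141.970| = 286.677° > 180°, so the shorter arc goes the other way round — across 180°.
Signed shortest Δλ = ((144.707 − -141.970 + 180) mod 360) − 180 = -73.323°.
Going west by 73.323° from -141.970° passes through 180° before reaching +144.707°.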